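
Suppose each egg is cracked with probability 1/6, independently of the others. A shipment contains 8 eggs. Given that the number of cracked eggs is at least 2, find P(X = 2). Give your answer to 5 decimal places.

X ~ Binomial(8, 0.166667). Want P(X=2 | X≥2) = P(X=2) / P(X≥2).
P(X=2) = C(8,2)·0.166667^2·0.833333^6 = 0.2604762
P(X≥2) = 1 − 0.2325680 − 0.3721089 = 0.3953231
Ratio = 0.2604762 / 0.3953231 = 0.6588945

0.65889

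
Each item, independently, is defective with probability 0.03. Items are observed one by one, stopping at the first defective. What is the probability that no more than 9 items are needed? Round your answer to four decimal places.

0.2398

Y = number of items to the first success; geometric, p = 0.03.
P(Y ≤ 9) = 1 − (1−p)^9 = 1 − 0.760231 = 0.239769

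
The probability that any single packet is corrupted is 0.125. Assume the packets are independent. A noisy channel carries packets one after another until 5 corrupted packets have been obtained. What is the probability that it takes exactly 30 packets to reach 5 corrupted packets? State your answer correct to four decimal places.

0.0257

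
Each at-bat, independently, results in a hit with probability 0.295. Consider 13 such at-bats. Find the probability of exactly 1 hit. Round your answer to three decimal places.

0.058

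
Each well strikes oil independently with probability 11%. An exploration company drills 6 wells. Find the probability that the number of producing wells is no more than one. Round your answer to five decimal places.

X ~ Binomial(6, 0.11); P(X ≤ 1) = Σ C(6,k) p^k (1−p)^(6−k) over k:
  k=0: C(6,0)·0.11^0·0.89^6 = 0.4969813
  k=1: C(6,1)·0.11^1·0.89^5 = 0.3685479
Total = 0.8655292

0.86553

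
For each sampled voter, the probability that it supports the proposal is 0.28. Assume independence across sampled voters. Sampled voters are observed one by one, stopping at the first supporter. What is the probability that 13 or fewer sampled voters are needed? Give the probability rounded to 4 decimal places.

0.9860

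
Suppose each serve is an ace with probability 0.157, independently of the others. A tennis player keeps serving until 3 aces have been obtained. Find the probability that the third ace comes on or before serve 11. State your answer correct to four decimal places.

0.2427

Finishing within 11 serves ⇔ at least 3 successes in the first 11. With X ~ Binomial(11, 0.157), P(Y ≤ 11) = 1 − P(X ≤ 2).
  k=0: C(11,0)·0.157^0·0.843^11 = 0.152793
  k=1: C(11,1)·0.157^1·0.843^10 = 0.313017
  k=2: C(11,2)·0.157^2·0.843^9 = 0.291481
1 − 0.757291 = 0.242709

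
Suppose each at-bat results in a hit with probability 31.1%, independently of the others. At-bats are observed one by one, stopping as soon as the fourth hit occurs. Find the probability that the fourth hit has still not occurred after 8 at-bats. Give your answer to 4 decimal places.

0.7855

Needing more than 8 at-bats ⇔ fewer than 4 successes in the first 8. With X ~ Binomial(8, 0.311), P(Y > 8) = P(X ≤ 3).
  k=0: C(8,0)·0.311^0·0.689^8 = 0.050787
  k=1: C(8,1)·0.311^1·0.689^7 = 0.183394
  k=2: C(8,2)·0.311^2·0.689^6 = 0.289730
  k=3: C(8,3)·0.311^3·0.689^5 = 0.261556
P(X ≤ 3) = 0.785468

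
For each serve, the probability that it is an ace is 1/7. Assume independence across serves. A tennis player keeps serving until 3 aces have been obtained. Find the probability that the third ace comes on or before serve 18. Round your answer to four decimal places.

0.4855

Finishing within 18 serves ⇔ at least 3 successes in the first 18. With X ~ Binomial(18, 0.142857), P(Y ≤ 18) = 1 − P(X ≤ 2).
  k=0: C(18,0)·0.142857^0·0.857143^18 = 0.062367
  k=1: C(18,1)·0.142857^1·0.857143^17 = 0.187102
  k=2: C(18,2)·0.142857^2·0.857143^16 = 0.265062
1 − 0.514531 = 0.485469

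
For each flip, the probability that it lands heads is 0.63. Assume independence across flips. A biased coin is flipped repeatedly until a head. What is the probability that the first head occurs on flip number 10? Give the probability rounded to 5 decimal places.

Geometric (trials to first success), p = 0.63.
P(Y = 10) = (1−p)^9 · p = 0.00012996 · 0.63 = 0.0000819

0.00008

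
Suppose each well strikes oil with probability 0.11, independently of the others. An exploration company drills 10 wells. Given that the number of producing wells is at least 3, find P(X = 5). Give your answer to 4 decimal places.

X ~ Binomial(10, 0.11). Want P(X=5 | X≥3) = P(X=5) / P(X≥3).
P(X=5) = C(10,5)·0.11^5·0.89^5 = 0.002266
P(X≥3) = 1 − 0.311817 − 0.385392 − 0.214347 = 0.088443
Ratio = 0.002266 / 0.088443 = 0.025624

0.0256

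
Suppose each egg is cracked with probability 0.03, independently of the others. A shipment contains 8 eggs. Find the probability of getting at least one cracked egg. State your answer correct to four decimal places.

0.2163

P(at least one) = 1 − P(none) = 1 − (1 − 0.03)^8
= 1 − 0.783743 = 0.216257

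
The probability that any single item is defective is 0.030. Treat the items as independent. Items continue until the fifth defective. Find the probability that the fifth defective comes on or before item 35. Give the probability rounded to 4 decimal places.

0.0037

Finishing within 35 items ⇔ at least 5 successes in the first 35. With X ~ Binomial(35, 0.03), P(Y ≤ 35) = 1 − P(X ≤ 4).
  k=0: C(35,0)·0.03^0·0.97^35 = 0.344358
  k=1: C(35,1)·0.03^1·0.97^34 = 0.372759
  k=2: C(35,2)·0.03^2·0.97^33 = 0.195987
  k=3: C(35,3)·0.03^3·0.97^32 = 0.066676
  k=4: C(35,4)·0.03^4·0.97^31 = 0.016497
1 − 0.996277 = 0.003723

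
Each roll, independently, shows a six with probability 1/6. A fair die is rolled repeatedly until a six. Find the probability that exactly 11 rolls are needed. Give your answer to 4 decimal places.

Geometric (trials to first success), p = 0.166667.
P(Y = 11) = (1−p)^10 · p = 0.16151 · 0.166667 = 0.026918

0.0269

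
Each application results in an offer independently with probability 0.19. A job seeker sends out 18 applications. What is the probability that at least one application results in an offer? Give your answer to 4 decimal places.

P(at least one) = 1 − P(none) = 1 − (1 − 0.19)^18
= 1 − 0.022528 = 0.977472

0.9775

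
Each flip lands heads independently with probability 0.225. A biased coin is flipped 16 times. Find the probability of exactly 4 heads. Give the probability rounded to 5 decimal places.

X ~ Binomial(n=16, p=0.225).
P(X=4) = C(16,4) · p^4 · (1−p)^12
= 1820 · 0.0025629 · 0.046948 = 0.2189888

0.21899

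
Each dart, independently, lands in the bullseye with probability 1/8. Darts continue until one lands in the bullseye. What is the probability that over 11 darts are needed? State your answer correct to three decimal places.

0.230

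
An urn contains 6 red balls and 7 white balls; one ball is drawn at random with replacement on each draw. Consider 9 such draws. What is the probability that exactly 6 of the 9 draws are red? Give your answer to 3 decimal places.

X ~ Binomial(n=9, p=0.461538).
P(X=6) = C(9,6) · p^6 · (1−p)^3
= 84 · 0.009666 · 0.15612 = 0.12676

0.127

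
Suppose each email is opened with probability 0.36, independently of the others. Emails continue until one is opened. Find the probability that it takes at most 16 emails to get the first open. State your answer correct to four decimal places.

0.9992

Y = number of emails to the first success; geometric, p = 0.36.
P(Y ≤ 16) = 1 − (1−p)^16 = 1 − 0.000792 = 0.999208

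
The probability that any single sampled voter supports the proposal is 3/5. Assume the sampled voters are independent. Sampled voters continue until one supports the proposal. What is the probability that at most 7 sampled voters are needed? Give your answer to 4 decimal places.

Y = number of sampled voters to the first success; geometric, p = 0.60.
P(Y ≤ 7) = 1 − (1−p)^7 = 1 − 0.001638 = 0.998362

0.9984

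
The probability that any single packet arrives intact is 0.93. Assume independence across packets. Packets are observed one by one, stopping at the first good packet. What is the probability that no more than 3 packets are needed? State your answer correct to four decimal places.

0.9997

Y = number of packets to the first success; geometric, p = 0.93.
P(Y ≤ 3) = 1 − (1−p)^3 = 1 − 0.000343 = 0.999657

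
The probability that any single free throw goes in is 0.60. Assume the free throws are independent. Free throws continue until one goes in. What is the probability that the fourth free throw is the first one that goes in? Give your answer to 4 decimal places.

0.0384

Geometric (trials to first success), p = 0.60.
P(Y = 4) = (1−p)^3 · p = 0.064 · 0.60 = 0.038400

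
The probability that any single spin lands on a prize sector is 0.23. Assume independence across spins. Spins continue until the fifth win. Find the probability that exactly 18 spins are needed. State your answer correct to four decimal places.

Y = trial on which the fifth success occurs; negative binomial, r=5, p=0.23.
P(Y=18) = C(17,4) · p^5 · (1−p)^13
= 2380 · 0.00064363 · 0.033449 = 0.051238

0.0512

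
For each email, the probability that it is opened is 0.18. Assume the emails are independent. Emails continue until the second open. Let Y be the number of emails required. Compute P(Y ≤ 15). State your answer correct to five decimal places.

0.78126

Finishing within 15 emails ⇔ at least 2 successes in the first 15. With X ~ Binomial(15, 0.18), P(Y ≤ 15) = 1 − P(X ≤ 1).
  k=0: C(15,0)·0.18^0·0.82^15 = 0.0509575
  k=1: C(15,1)·0.18^1·0.82^14 = 0.1677868
1 − 0.2187442 = 0.7812558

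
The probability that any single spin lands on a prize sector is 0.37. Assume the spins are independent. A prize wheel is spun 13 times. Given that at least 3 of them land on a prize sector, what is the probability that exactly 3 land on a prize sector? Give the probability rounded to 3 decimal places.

0.156

X ~ Binomial(13, 0.37). Want P(X=3 | X≥3) = P(X=3) / P(X≥3).
P(X=3) = C(13,3)·0.37^3·0.63^10 = 0.14268
P(X≥3) = 1 − 0.00246 − 0.01880 − 0.06626 = 0.91248
Ratio = 0.14268 / 0.91248 = 0.15637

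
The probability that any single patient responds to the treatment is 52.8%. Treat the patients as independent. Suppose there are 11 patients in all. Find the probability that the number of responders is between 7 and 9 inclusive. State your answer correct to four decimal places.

0.3313

X ~ Binomial(11, 0.528); P(7 ≤ X ≤ 9) = Σ C(11,k) p^k (1−p)^(11−k) over k:
  k=7: C(11,7)·0.528^7·0.472^4 = 0.187378
  k=8: C(11,8)·0.528^8·0.472^3 = 0.104805
  k=9: C(11,9)·0.528^9·0.472^2 = 0.039080
Total = 0.331263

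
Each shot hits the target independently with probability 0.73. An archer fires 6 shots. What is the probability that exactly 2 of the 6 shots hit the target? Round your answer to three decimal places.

0.042

X ~ Binomial(n=6, p=0.73).
P(X=2) = C(6,2) · p^2 · (1−p)^4
= 15 · 0.5329 · 0.0053144 = 0.04248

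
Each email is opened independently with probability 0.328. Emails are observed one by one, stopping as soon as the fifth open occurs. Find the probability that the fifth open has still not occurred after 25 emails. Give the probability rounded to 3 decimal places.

Needing more than 25 emails ⇔ fewer than 5 successes in the first 25. With X ~ Binomial(25, 0.328), P(Y > 25) = P(X ≤ 4).
  k=0: C(25,0)·0.328^0·0.672^25 = 0.00005
  k=1: C(25,1)·0.328^1·0.672^24 = 0.00059
  k=2: C(25,2)·0.328^2·0.672^23 = 0.00345
  k=3: C(25,3)·0.328^3·0.672^22 = 0.01293
  k=4: C(25,4)·0.328^4·0.672^21 = 0.03470
P(X ≤ 4) = 0.05172

0.052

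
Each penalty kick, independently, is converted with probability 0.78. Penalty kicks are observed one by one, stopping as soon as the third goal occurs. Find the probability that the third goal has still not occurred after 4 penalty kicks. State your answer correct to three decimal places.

0.212

Needing more than 4 penalty kicks ⇔ fewer than 3 successes in the first 4. With X ~ Binomial(4, 0.78), P(Y > 4) = P(X ≤ 2).
  k=0: C(4,0)·0.78^0·0.22^4 = 0.00234
  k=1: C(4,1)·0.78^1·0.22^3 = 0.03322
  k=2: C(4,2)·0.78^2·0.22^2 = 0.17668
P(X ≤ 2) = 0.21224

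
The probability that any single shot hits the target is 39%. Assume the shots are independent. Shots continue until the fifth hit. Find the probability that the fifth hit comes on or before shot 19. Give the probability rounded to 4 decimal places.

Finishing within 19 shots ⇔ at least 5 successes in the first 19. With X ~ Binomial(19, 0.39), P(Y ≤ 19) = 1 − P(X ≤ 4).
  k=0: C(19,0)·0.39^0·0.61^19 = 0.000083
  k=1: C(19,1)·0.39^1·0.61^18 = 0.001013
  k=2: C(19,2)·0.39^2·0.61^17 = 0.005831
  k=3: C(19,3)·0.39^3·0.61^16 = 0.021125
  k=4: C(19,4)·0.39^4·0.61^15 = 0.054024
1 − 0.082077 = 0.917923

0.9179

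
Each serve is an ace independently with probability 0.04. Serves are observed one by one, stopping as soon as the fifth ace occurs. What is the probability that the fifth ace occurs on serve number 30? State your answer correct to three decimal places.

Y = trial on which the fifth success occurs; negative binomial, r=5, p=0.04.
P(Y=30) = C(29,4) · p^5 · (1−p)^25
= 23751 · 1.024e-07 · 0.3604 = 0.00088

0.001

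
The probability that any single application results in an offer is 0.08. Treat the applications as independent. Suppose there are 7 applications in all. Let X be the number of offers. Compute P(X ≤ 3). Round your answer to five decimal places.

0.99882

X ~ Binomial(7, 0.08); P(X ≤ 3) = Σ C(7,k) p^k (1−p)^(7−k) over k:
  k=0: C(7,0)·0.08^0·0.92^7 = 0.5578466
  k=1: C(7,1)·0.08^1·0.92^6 = 0.3395588
  k=2: C(7,2)·0.08^2·0.92^5 = 0.0885806
  k=3: C(7,3)·0.08^3·0.92^4 = 0.0128378
Total = 0.9988237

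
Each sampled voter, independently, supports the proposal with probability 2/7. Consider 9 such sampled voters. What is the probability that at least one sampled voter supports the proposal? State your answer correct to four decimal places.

P(at least one) = 1 − P(none) = 1 − (1 − 0.285714)^9
= 1 − 0.048400 = 0.951600

0.9516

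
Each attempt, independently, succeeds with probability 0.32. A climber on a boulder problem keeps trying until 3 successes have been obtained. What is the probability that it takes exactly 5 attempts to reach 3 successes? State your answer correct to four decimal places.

0.0909

Y = trial on which the third success occurs; negative binomial, r=3, p=0.32.
P(Y=5) = C(4,2) · p^3 · (1−p)^2
= 6 · 0.032768 · 0.4624 = 0.090912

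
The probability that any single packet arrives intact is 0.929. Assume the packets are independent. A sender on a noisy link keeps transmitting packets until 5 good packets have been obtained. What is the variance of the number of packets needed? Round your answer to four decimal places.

0.4113

Y = total packets until the fifth success; negative binomial with r=5, p=0.929.
Var(Y) = r(1−p)/p² = 5·0.071 / 0.929² = 0.411336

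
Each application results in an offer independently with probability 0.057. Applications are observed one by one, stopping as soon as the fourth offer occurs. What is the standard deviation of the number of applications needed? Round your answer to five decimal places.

Y = total applications until the fourth success; negative binomial with r=4, p=0.057.
SD(Y) = √[r(1−p)/p²] = √(1160.9726070) = 34.0730481

34.07305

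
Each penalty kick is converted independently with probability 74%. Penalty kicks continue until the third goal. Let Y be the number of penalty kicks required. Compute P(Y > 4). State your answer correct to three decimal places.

0.279

Needing more than 4 penalty kicks ⇔ fewer than 3 successes in the first 4. With X ~ Binomial(4, 0.74), P(Y > 4) = P(X ≤ 2).
  k=0: C(4,0)·0.74^0·0.26^4 = 0.00457
  k=1: C(4,1)·0.74^1·0.26^3 = 0.05202
  k=2: C(4,2)·0.74^2·0.26^2 = 0.22211
P(X ≤ 2) = 0.27870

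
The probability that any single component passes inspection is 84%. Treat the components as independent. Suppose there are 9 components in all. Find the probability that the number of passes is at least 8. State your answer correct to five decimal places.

0.56516

X ~ Binomial(9, 0.84); P(X ≥ 8) = Σ C(9,k) p^k (1−p)^(9−k) over k:
  k=8: C(9,8)·0.84^8·0.16^1 = 0.3569413
  k=9: C(9,9)·0.84^9·0.16^0 = 0.2082157
Total = 0.5651570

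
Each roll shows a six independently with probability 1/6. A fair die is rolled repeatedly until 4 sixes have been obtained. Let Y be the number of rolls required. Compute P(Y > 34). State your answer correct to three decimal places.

0.159

Needing more than 34 rolls ⇔ fewer than 4 successes in the first 34. With X ~ Binomial(34, 0.166667), P(Y > 34) = P(X ≤ 3).
  k=0: C(34,0)·0.166667^0·0.833333^34 = 0.00203
  k=1: C(34,1)·0.166667^1·0.833333^33 = 0.01381
  k=2: C(34,2)·0.166667^2·0.833333^32 = 0.04559
  k=3: C(34,3)·0.166667^3·0.833333^31 = 0.09726
P(X ≤ 3) = 0.15869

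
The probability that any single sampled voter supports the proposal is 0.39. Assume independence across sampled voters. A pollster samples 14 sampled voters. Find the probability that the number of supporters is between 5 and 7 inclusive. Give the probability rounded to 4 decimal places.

X ~ Binomial(14, 0.39); P(5 ≤ X ≤ 7) = Σ C(14,k) p^k (1−p)^(14−k) over k:
  k=5: C(14,5)·0.39^5·0.61^9 = 0.211230
  k=6: C(14,6)·0.39^6·0.61^8 = 0.202573
  k=7: C(14,7)·0.39^7·0.61^7 = 0.148016
Total = 0.561819

0.5618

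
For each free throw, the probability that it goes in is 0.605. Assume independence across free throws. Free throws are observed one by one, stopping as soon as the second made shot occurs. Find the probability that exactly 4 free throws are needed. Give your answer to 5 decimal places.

Y = trial on which the second success occurs; negative binomial, r=2, p=0.605.
P(Y=4) = C(3,1) · p^2 · (1−p)^2
= 3 · 0.36602 · 0.15602 = 0.1713272

0.17133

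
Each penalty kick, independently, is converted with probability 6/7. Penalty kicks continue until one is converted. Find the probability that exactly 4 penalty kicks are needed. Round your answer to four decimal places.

Geometric (trials to first success), p = 0.857143.
P(Y = 4) = (1−p)^3 · p = 0.0029155 · 0.857143 = 0.002499

0.0025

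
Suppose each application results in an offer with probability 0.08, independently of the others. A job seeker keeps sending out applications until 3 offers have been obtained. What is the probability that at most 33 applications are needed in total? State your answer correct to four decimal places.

0.4982

Finishing within 33 applications ⇔ at least 3 successes in the first 33. With X ~ Binomial(33, 0.08), P(Y ≤ 33) = 1 − P(X ≤ 2).
  k=0: C(33,0)·0.08^0·0.92^33 = 0.063826
  k=1: C(33,1)·0.08^1·0.92^32 = 0.183153
  k=2: C(33,2)·0.08^2·0.92^31 = 0.254822
1 − 0.501801 = 0.498199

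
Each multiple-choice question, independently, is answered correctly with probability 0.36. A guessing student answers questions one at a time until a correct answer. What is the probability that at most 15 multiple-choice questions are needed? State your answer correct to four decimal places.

0.9988

Y = number of multiple-choice questions to the first success; geometric, p = 0.36.
P(Y ≤ 15) = 1 − (1−p)^15 = 1 − 0.001238 = 0.998762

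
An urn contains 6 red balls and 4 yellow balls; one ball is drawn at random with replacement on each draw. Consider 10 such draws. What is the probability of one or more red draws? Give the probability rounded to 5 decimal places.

0.99990

P(at least one) = 1 − P(none) = 1 − (1 − 0.60)^10
= 1 − 0.0001049 = 0.9998951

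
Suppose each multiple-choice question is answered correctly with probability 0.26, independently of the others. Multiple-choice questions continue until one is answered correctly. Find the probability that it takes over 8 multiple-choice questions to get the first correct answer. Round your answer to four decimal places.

0.0899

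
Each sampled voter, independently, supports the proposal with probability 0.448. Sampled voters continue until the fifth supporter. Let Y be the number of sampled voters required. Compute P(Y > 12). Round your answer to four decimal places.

0.3094

Needing more than 12 sampled voters ⇔ fewer than 5 successes in the first 12. With X ~ Binomial(12, 0.448), P(Y > 12) = P(X ≤ 4).
  k=0: C(12,0)·0.448^0·0.552^12 = 0.000800
  k=1: C(12,1)·0.448^1·0.552^11 = 0.007795
  k=2: C(12,2)·0.448^2·0.552^10 = 0.034793
  k=3: C(12,3)·0.448^3·0.552^9 = 0.094126
  k=4: C(12,4)·0.448^4·0.552^8 = 0.171882
P(X ≤ 4) = 0.309395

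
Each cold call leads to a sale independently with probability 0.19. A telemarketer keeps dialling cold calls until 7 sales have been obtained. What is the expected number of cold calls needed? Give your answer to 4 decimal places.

36.8421

Y = total cold calls until the seventh success; negative binomial with r=7, p=0.19.
E[Y] = r / p = 7 / 0.19 = 36.842105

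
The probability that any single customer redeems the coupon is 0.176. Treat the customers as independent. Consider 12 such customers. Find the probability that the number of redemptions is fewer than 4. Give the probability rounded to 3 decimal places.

0.854

X ~ Binomial(12, 0.176); P(X ≤ 3) = Σ C(12,k) p^k (1−p)^(12−k) over k:
  k=0: C(12,0)·0.176^0·0.824^12 = 0.09798
  k=1: C(12,1)·0.176^1·0.824^11 = 0.25113
  k=2: C(12,2)·0.176^2·0.824^10 = 0.29501
  k=3: C(12,3)·0.176^3·0.824^9 = 0.21004
Total = 0.85416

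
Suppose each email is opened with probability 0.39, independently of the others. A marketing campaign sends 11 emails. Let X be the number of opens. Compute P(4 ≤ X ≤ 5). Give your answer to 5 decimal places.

0.45468

X ~ Binomial(11, 0.39); P(4 ≤ X ≤ 5) = Σ C(11,k) p^k (1−p)^(11−k) over k:
  k=4: C(11,4)·0.39^4·0.61^7 = 0.2399282
  k=5: C(11,5)·0.39^5·0.61^6 = 0.2147554
Total = 0.4546835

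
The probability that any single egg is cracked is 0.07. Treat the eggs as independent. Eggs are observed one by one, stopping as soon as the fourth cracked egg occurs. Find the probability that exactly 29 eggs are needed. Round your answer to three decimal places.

0.013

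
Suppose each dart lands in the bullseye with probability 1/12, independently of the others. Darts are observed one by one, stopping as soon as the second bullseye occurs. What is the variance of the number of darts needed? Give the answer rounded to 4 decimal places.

Y = total darts until the second success; negative binomial with r=2, p=0.083333.
Var(Y) = r(1−p)/p² = 2·0.916667 / 0.083333² = 264.000000

264.0000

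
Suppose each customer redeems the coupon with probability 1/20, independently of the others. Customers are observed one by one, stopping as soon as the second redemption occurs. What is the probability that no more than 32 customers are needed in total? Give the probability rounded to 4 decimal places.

0.4800

Finishing within 32 customers ⇔ at least 2 successes in the first 32. With X ~ Binomial(32, 0.05), P(Y ≤ 32) = 1 − P(X ≤ 1).
  k=0: C(32,0)·0.05^0·0.95^32 = 0.193711
  k=1: C(32,1)·0.05^1·0.95^31 = 0.326251
1 − 0.519962 = 0.480038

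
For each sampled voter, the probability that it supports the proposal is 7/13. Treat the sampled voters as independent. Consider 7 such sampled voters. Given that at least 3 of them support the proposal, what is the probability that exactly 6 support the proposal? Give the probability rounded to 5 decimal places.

X ~ Binomial(7, 0.538462). Want P(X=6 | X≥3) = P(X=6) / P(X≥3).
P(X=6) = C(7,6)·0.538462^6·0.461538^1 = 0.0787470
P(X≥3) = 1 − 0.0044612 − 0.0364334 − 0.1275170 = 0.8315883
Ratio = 0.0787470 / 0.8315883 = 0.0946947

0.09469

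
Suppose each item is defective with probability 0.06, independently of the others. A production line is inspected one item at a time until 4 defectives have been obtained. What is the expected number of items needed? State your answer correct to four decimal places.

Y = total items until the fourth success; negative binomial with r=4, p=0.06.
E[Y] = r / p = 4 / 0.06 = 66.666667

66.6667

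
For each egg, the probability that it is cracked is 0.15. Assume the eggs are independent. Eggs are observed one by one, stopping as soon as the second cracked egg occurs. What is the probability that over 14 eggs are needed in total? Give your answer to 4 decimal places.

0.3567

Needing more than 14 eggs ⇔ fewer than 2 successes in the first 14. With X ~ Binomial(14, 0.15), P(Y > 14) = P(X ≤ 1).
  k=0: C(14,0)·0.15^0·0.85^14 = 0.102770
  k=1: C(14,1)·0.15^1·0.85^13 = 0.253902
P(X ≤ 1) = 0.356671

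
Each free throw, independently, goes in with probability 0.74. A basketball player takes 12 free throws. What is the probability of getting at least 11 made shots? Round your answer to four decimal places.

0.1406

X ~ Binomial(12, 0.74); P(X ≥ 11) = Σ C(12,k) p^k (1−p)^(12−k) over k:
  k=11: C(12,11)·0.74^11·0.26^1 = 0.113685
  k=12: C(12,12)·0.74^12·0.26^0 = 0.026964
Total = 0.140649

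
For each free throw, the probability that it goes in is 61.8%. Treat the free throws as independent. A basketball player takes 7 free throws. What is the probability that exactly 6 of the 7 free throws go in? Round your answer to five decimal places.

0.14897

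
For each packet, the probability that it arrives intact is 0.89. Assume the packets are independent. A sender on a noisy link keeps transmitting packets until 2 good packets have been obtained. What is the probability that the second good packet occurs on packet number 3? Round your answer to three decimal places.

0.174

Y = trial on which the second success occurs; negative binomial, r=2, p=0.89.
P(Y=3) = C(2,1) · p^2 · (1−p)^1
= 2 · 0.7921 · 0.11 = 0.17426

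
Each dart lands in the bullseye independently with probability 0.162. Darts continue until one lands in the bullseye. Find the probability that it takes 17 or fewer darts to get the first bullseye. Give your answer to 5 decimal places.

Y = number of darts to the first success; geometric, p = 0.162.
P(Y ≤ 17) = 1 − (1−p)^17 = 1 − 0.0495619 = 0.9504381

0.95044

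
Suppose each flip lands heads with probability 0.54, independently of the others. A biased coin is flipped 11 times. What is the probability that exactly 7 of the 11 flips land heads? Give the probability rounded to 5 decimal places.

0.19783

X ~ Binomial(n=11, p=0.54).
P(X=7) = C(11,7) · p^7 · (1−p)^4
= 330 · 0.013389 · 0.044775 = 0.1978343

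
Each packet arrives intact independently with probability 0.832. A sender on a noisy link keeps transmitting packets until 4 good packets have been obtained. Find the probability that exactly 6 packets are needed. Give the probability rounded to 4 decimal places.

0.1352

Y = trial on which the fourth success occurs; negative binomial, r=4, p=0.832.
P(Y=6) = C(5,3) · p^4 · (1−p)^2
= 10 · 0.47917 · 0.028224 = 0.135242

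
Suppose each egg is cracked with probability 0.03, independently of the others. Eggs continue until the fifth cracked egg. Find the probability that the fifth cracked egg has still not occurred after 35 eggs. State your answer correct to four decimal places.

0.9963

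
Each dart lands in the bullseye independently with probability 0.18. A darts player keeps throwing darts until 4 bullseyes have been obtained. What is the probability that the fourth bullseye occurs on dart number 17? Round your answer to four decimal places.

0.0446

Y = trial on which the fourth success occurs; negative binomial, r=4, p=0.18.
P(Y=17) = C(16,3) · p^4 · (1−p)^13
= 560 · 0.0010498 · 0.075784 = 0.044551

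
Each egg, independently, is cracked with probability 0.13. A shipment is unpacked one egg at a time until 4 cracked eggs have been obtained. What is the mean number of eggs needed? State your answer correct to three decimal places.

Y = total eggs until the fourth success; negative binomial with r=4, p=0.13.
E[Y] = r / p = 4 / 0.13 = 30.76923

30.769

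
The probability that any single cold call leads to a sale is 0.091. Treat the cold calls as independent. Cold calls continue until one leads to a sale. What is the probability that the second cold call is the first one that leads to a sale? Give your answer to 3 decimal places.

Geometric (trials to first success), p = 0.091.
P(Y = 2) = (1−p)^1 · p = 0.909 · 0.091 = 0.08272

0.083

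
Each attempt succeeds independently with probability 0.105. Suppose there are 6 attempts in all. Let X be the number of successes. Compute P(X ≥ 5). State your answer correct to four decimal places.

X ~ Binomial(6, 0.105); P(X ≥ 5) = Σ C(6,k) p^k (1−p)^(6−k) over k:
  k=5: C(6,5)·0.105^5·0.895^1 = 0.000069
  k=6: C(6,6)·0.105^6·0.895^0 = 0.000001
Total = 0.000070

0.0001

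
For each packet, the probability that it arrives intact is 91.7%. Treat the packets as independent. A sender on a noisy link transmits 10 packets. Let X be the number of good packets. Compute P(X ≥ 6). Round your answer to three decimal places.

0.999

X ~ Binomial(10, 0.917); P(X ≥ 6) = Σ C(10,k) p^k (1−p)^(10−k) over k:
  k=6: C(10,6)·0.917^6·0.083^4 = 0.00593
  k=7: C(10,7)·0.917^7·0.083^3 = 0.03741
  k=8: C(10,8)·0.917^8·0.083^2 = 0.15500
  k=9: C(10,9)·0.917^9·0.083^1 = 0.38054
  k=10: C(10,10)·0.917^10·0.083^0 = 0.42043
Total = 0.99931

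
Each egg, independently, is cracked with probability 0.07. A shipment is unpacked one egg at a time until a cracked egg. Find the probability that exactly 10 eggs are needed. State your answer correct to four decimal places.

0.0364

Geometric (trials to first success), p = 0.07.
P(Y = 10) = (1−p)^9 · p = 0.52041 · 0.07 = 0.036429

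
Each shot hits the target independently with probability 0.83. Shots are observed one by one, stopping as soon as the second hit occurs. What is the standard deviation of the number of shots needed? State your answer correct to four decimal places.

0.7025

Y = total shots until the second success; negative binomial with r=2, p=0.83.
SD(Y) = √[r(1−p)/p²] = √(0.493540) = 0.702524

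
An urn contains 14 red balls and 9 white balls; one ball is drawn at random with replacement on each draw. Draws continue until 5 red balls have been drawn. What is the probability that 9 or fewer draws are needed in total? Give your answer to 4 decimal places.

Finishing within 9 draws ⇔ at least 5 successes in the first 9. With X ~ Binomial(9, 0.608696), P(Y ≤ 9) = 1 − P(X ≤ 4).
  k=0: C(9,0)·0.608696^0·0.391304^9 = 0.000215
  k=1: C(9,1)·0.608696^1·0.391304^8 = 0.003011
  k=2: C(9,2)·0.608696^2·0.391304^7 = 0.018737
  k=3: C(9,3)·0.608696^3·0.391304^6 = 0.068009
  k=4: C(9,4)·0.608696^4·0.391304^5 = 0.158688
1 − 0.248661 = 0.751339

0.7513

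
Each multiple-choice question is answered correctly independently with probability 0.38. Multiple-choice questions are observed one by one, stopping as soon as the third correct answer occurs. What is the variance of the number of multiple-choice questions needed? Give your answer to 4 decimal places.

Y = total multiple-choice questions until the third success; negative binomial with r=3, p=0.38.
Var(Y) = r(1−p)/p² = 3·0.62 / 0.38² = 12.880886

12.8809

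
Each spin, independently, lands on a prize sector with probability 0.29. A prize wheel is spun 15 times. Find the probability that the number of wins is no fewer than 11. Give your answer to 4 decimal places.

X ~ Binomial(15, 0.29); P(X ≥ 11) = Σ C(15,k) p^k (1−p)^(15−k) over k:
  k=11: C(15,11)·0.29^11·0.71^4 = 0.000423
  k=12: C(15,12)·0.29^12·0.71^3 = 0.000058
  k=13: C(15,13)·0.29^13·0.71^2 = 0.000005
  k=14: C(15,14)·0.29^14·0.71^1 = 0.000000
  k=15: C(15,15)·0.29^15·0.71^0 = 0.000000
Total = 0.000487

0.0005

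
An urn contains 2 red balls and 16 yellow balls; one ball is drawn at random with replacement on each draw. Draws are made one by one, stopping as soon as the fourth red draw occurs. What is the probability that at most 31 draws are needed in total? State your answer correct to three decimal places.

0.457

Finishing within 31 draws ⇔ at least 4 successes in the first 31. With X ~ Binomial(31, 0.111111), P(Y ≤ 31) = 1 − P(X ≤ 3).
  k=0: C(31,0)·0.111111^0·0.888889^31 = 0.02596
  k=1: C(31,1)·0.111111^1·0.888889^30 = 0.10059
  k=2: C(31,2)·0.111111^2·0.888889^29 = 0.18860
  k=3: C(31,3)·0.111111^3·0.888889^28 = 0.22789
1 − 0.54304 = 0.45696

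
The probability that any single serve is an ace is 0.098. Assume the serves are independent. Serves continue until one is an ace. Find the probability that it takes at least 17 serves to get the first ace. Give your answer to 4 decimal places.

0.1920

Y = number of serves to the first success; geometric, p = 0.098.
P(Y > 16) = P(first 16 all fail) = (1−p)^16 = 0.192001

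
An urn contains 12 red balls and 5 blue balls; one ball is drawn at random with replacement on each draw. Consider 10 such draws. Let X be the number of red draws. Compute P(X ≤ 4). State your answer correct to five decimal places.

0.04316

X ~ Binomial(10, 0.705882); P(X ≤ 4) = Σ C(10,k) p^k (1−p)^(10−k) over k:
  k=0: C(10,0)·0.705882^0·0.294118^10 = 0.0000048
  k=1: C(10,1)·0.705882^1·0.294118^9 = 0.0001163
  k=2: C(10,2)·0.705882^2·0.294118^8 = 0.0012556
  k=3: C(10,3)·0.705882^3·0.294118^7 = 0.0080357
  k=4: C(10,4)·0.705882^4·0.294118^6 = 0.0337501
Total = 0.0431625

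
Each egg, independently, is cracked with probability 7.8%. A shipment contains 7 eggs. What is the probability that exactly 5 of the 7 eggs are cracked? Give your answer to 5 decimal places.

X ~ Binomial(n=7, p=0.078).
P(X=5) = C(7,5) · p^5 · (1−p)^2
= 21 · 2.8872e-06 · 0.85008 = 0.0000515

0.00005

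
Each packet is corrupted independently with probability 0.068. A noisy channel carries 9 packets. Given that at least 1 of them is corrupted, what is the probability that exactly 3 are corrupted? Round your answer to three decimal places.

0.037

X ~ Binomial(9, 0.068). Want P(X=3 | X≥1) = P(X=3) / P(X≥1).
P(X=3) = C(9,3)·0.068^3·0.932^6 = 0.01731
P(X≥1) = 1 − 0.53057 = 0.46943
Ratio = 0.01731 / 0.46943 = 0.03687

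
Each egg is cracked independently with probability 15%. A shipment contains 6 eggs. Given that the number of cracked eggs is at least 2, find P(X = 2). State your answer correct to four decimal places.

0.7882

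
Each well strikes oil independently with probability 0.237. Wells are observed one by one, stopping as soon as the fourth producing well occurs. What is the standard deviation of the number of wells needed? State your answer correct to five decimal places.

7.37130

Y = total wells until the fourth success; negative binomial with r=4, p=0.237.
SD(Y) = √[r(1−p)/p²] = √(54.3360216) = 7.3712971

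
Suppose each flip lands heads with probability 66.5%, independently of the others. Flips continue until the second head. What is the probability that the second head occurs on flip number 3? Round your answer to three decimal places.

0.296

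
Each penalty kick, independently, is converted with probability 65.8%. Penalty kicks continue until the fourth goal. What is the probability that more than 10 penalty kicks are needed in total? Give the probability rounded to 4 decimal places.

0.0228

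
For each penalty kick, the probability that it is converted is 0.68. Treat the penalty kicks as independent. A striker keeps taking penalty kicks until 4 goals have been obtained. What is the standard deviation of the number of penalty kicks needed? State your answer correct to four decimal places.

Y = total penalty kicks until the fourth success; negative binomial with r=4, p=0.68.
SD(Y) = √[r(1−p)/p²] = √(2.768166) = 1.663781

1.6638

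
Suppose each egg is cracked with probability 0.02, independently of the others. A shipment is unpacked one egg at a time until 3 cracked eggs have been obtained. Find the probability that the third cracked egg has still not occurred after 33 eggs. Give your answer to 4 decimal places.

0.9721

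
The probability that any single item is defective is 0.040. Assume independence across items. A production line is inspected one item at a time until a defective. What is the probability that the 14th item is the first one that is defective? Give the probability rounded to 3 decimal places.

0.024

Geometric (trials to first success), p = 0.04.
P(Y = 14) = (1−p)^13 · p = 0.5882 · 0.04 = 0.02353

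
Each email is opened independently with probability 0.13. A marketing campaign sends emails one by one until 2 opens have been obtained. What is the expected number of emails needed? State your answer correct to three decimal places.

15.385

Y = total emails until the second success; negative binomial with r=2, p=0.13.
E[Y] = r / p = 2 / 0.13 = 15.38462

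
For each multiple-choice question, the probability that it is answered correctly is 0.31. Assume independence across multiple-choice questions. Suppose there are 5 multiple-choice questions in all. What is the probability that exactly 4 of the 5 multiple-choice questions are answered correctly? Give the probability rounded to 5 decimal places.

0.03186

X ~ Binomial(n=5, p=0.31).
P(X=4) = C(5,4) · p^4 · (1−p)^1
= 5 · 0.0092352 · 0.69 = 0.0318615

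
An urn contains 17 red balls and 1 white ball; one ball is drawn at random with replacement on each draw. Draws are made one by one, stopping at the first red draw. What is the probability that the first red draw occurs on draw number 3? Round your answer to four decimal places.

0.0029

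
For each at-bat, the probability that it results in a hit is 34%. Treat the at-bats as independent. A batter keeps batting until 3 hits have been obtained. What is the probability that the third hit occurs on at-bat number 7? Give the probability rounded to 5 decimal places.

0.11187

Y = trial on which the third success occurs; negative binomial, r=3, p=0.34.
P(Y=7) = C(6,2) · p^3 · (1−p)^4
= 15 · 0.039304 · 0.18975 = 0.1118675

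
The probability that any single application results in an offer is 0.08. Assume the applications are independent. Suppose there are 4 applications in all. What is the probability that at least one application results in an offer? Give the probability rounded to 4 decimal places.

0.2836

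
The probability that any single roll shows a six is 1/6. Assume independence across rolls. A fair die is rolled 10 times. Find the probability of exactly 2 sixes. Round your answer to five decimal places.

X ~ Binomial(n=10, p=0.166667).
P(X=2) = C(10,2) · p^2 · (1−p)^8
= 45 · 0.027778 · 0.23257 = 0.2907100

0.29071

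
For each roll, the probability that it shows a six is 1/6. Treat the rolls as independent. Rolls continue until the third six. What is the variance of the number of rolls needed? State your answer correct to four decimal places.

90.0000

Y = total rolls until the third success; negative binomial with r=3, p=0.166667.
Var(Y) = r(1−p)/p² = 3·0.833333 / 0.166667² = 90.000000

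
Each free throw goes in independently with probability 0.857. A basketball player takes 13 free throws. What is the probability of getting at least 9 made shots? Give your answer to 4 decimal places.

X ~ Binomial(13, 0.857); P(X ≥ 9) = Σ C(13,k) p^k (1−p)^(13−k) over k:
  k=9: C(13,9)·0.857^9·0.143^4 = 0.074555
  k=10: C(13,10)·0.857^10·0.143^3 = 0.178724
  k=11: C(13,11)·0.857^11·0.143^2 = 0.292116
  k=12: C(13,12)·0.857^12·0.143^1 = 0.291776
  k=13: C(13,13)·0.857^13·0.143^0 = 0.134509
Total = 0.971680

0.9717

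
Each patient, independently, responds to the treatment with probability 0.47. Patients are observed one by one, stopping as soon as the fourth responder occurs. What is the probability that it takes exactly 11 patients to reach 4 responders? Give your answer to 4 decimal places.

Y = trial on which the fourth success occurs; negative binomial, r=4, p=0.47.
P(Y=11) = C(10,3) · p^4 · (1−p)^7
= 120 · 0.048797 · 0.011747 = 0.068787

0.0688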